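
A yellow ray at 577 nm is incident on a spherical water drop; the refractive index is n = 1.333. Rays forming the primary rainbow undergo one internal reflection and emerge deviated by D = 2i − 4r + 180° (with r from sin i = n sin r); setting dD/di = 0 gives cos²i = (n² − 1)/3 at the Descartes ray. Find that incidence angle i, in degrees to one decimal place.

59.4°

cos²i = (1.333² − 1)/3 = (1.77689 − 1)/3 = 0.25896.
cos i = 0.50888, so i = 59.410°.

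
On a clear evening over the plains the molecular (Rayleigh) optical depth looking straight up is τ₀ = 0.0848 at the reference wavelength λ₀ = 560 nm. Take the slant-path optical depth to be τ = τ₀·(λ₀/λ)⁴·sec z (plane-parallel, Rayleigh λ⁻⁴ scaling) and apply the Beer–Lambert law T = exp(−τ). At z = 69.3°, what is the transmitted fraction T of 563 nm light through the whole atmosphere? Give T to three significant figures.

0.791

sec 69.3° = 2.8291.
τ = 0.0848 × (560/563)⁴ × 2.8291 = 0.0848 × 0.9789 × 2.8291 = 0.2348.
T = exp(−0.2348) = 0.7907.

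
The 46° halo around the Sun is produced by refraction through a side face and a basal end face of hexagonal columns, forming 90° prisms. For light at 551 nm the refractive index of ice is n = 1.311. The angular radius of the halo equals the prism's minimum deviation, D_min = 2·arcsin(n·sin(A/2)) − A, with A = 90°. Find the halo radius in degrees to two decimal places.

45.95°

n·sin(A/2) = 1.311 × sin 45° = 1.311 × 0.7071 = 0.9270.
D_min = 2·arcsin(0.9270) − 90° = 2 × 67.974° − 90° = 45.949°.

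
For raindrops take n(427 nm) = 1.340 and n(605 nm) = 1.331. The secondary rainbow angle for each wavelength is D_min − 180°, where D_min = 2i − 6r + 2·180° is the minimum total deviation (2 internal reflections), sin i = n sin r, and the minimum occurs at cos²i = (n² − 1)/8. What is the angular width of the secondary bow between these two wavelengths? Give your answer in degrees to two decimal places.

At 427 nm (n = 1.340): cos²i = 0.09945 → i = 71.618°, r = 45.088°, D_min = 232.709°, rainbow angle = 52.709°.
At 605 nm (n = 1.331): cos²i = 0.09645 → i = 71.907°, r = 45.575°, D_min = 230.365°, rainbow angle = 50.365°.
Angular width = |52.709° − 50.365°| = 2.344°.

2.34°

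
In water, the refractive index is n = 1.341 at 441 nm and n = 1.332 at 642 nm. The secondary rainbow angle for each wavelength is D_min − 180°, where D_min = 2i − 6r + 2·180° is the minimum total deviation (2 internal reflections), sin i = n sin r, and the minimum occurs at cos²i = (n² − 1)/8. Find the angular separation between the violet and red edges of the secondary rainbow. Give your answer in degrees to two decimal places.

At 441 nm (n = 1.341): cos²i = 0.09979 → i = 71.586°, r = 45.034°, D_min = 232.966°, rainbow angle = 52.966°.
At 642 nm (n = 1.332): cos²i = 0.09678 → i = 71.875°, r = 45.520°, D_min = 230.628°, rainbow angle = 50.628°.
Angular width = |52.966° − 50.628°| = 2.337°.

2.34°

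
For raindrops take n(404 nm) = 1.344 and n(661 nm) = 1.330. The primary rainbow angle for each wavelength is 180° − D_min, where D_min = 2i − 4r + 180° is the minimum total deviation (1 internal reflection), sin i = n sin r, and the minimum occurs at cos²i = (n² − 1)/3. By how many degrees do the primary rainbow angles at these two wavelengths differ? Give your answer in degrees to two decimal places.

2.01°

At 404 nm (n = 1.344): cos²i = 0.26878 → i = 58.772°, r = 39.512°, D_min = 139.495°, rainbow angle = 40.505°.
At 661 nm (n = 1.330): cos²i = 0.25630 → i = 59.585°, r = 40.422°, D_min = 137.484°, rainbow angle = 42.516°.
Angular width = |40.505° − 42.516°| = 2.011°.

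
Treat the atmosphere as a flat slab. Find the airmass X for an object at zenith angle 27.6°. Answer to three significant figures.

1.13

X = sec z = 1/cos 27.6° = 1/0.8862 = 1.1284.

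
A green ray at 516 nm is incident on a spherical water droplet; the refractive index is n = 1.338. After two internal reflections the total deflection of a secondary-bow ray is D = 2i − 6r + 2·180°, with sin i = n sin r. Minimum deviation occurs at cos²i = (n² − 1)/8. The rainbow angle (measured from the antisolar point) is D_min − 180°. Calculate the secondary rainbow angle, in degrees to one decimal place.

52.2°

cos²i = (1.79024 − 1)/8 = 0.09878; i = arccos(0.31429) = 71.682°.
sin r = sin 71.682°/1.338 = 0.70951; r = 45.195°.
D_min = 2·71.682° − 6·45.195° + 360° = 232.193°.
Rainbow angle = D_min − 180° = 52.193°.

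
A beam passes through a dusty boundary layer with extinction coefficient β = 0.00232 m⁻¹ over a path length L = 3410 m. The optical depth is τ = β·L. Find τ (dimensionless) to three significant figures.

τ = β·L = 0.00232 × 3410 = 7.9112.

7.91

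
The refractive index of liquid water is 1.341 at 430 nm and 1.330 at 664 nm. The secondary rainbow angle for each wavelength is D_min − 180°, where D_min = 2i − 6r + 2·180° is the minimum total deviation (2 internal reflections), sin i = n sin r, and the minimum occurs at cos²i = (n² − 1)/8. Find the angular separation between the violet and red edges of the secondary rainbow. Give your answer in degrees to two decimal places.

At 430 nm (n = 1.341): cos²i = 0.09979 → i = 71.586°, r = 45.034°, D_min = 232.966°, rainbow angle = 52.966°.
At 664 nm (n = 1.330): cos²i = 0.09611 → i = 71.940°, r = 45.630°, D_min = 230.101°, rainbow angle = 50.101°.
Angular width = |52.966° − 50.101°| = 2.865°.

2.86°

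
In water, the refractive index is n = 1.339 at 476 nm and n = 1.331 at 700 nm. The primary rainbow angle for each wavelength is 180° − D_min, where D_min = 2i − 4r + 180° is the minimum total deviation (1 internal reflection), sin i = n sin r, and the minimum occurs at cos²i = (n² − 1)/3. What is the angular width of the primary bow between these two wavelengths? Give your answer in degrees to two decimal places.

At 476 nm (n = 1.339): cos²i = 0.26431 → i = 59.062°, r = 39.834°, D_min = 138.786°, rainbow angle = 41.214°.
At 700 nm (n = 1.331): cos²i = 0.25719 → i = 59.527°, r = 40.356°, D_min = 137.630°, rainbow angle = 42.370°.
Angular width = |41.214° − 42.370°| = 1.156°.

1.16°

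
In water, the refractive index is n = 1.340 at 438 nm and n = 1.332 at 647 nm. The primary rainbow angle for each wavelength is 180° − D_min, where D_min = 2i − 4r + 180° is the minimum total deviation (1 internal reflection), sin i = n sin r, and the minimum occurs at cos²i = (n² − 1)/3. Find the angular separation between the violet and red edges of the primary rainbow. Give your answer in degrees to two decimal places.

1.15°

At 438 nm (n = 1.340): cos²i = 0.26520 → i = 59.004°, r = 39.770°, D_min = 138.929°, rainbow angle = 41.071°.
At 647 nm (n = 1.332): cos²i = 0.25807 → i = 59.469°, r = 40.290°, D_min = 137.776°, rainbow angle = 42.224°.
Angular width = |41.071° − 42.224°| = 1.153°.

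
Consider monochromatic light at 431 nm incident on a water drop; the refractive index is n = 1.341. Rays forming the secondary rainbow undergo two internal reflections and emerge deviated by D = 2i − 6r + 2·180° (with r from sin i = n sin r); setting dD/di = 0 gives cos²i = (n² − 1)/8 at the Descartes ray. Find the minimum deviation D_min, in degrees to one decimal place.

233.0°

cos²i = (1.79828 − 1)/8 = 0.09979; i = arccos(0.31589) = 71.586°.
sin r = sin 71.586°/1.341 = 0.70753; r = 45.034°.
D_min = 2·71.586° − 6·45.034° + 360° = 232.966°.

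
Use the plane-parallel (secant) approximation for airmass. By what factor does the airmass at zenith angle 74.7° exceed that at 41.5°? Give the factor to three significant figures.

2.84

X(74.7°)/X(41.5°) = sec 74.7° / sec 41.5° = cos 41.5° / cos 74.7° = 0.7490/0.2639 = 2.8383.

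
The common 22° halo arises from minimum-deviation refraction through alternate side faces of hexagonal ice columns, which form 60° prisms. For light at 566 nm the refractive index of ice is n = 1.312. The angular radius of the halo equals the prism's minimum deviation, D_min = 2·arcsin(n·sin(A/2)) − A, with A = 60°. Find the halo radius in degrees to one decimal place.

n·sin(A/2) = 1.312 × sin 30° = 1.312 × 0.5000 = 0.6560.
D_min = 2·arcsin(0.6560) − 60° = 2 × 40.996° − 60° = 21.991°.

22.0°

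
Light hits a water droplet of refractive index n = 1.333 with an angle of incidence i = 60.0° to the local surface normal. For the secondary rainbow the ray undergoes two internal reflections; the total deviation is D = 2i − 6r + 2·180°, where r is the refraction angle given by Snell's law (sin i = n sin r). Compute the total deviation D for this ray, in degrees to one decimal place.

sin r = sin 60.0° / 1.333 = 0.8660/1.333 = 0.6497; r = 40.52°.
D = 2·60.0° − 6·40.52° + 2·180° = 120.00° − 243.11° + 360° = 236.89°.

236.9°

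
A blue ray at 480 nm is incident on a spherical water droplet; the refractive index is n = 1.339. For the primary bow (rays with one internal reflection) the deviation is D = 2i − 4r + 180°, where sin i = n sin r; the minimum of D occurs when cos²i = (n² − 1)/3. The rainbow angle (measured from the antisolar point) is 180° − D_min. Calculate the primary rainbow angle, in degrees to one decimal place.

41.2°

cos²i = (1.79292 − 1)/3 = 0.26431; i = arccos(0.51411) = 59.062°.
sin r = sin 59.062°/1.339 = 0.64057; r = 39.834°.
D_min = 2·59.062° − 4·39.834° + 180° = 138.786°.
Rainbow angle = 180° − D_min = 41.214°.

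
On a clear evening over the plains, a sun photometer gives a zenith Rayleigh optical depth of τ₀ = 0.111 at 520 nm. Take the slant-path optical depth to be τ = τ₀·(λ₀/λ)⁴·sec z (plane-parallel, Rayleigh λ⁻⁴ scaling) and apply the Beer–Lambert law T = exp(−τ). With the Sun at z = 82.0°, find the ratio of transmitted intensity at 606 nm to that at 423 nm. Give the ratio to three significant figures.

4.01

Airmass: sec 82.0° = 7.1853.
τ(606 nm) = 0.111 × (520/606)⁴ × 7.1853 = 0.111 × 0.5422 × 7.1853 = 0.4324.
τ(423 nm) = 0.111 × (520/423)⁴ × 7.1853 = 0.111 × 2.2838 × 7.1853 = 1.8215.
T(606)/T(423) = exp(τ_B − τ_A) = exp(1.3891) = 4.0111.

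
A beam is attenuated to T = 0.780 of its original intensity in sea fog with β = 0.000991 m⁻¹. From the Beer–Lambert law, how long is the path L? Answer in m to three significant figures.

Beer–Lambert: T = exp(−βL) ⇒ L = −ln(T)/β = −ln(0.780)/0.000991 = 0.2485/0.000991 = 250.7 m.

251 m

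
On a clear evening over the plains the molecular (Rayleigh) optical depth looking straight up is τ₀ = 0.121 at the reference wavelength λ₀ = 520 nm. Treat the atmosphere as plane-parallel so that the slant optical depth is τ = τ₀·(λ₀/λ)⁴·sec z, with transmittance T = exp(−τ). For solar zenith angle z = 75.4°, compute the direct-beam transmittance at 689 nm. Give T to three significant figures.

0.856

sec 75.4° = 3.9672.
τ = 0.121 × (520/689)⁴ × 3.9672 = 0.121 × 0.3244 × 3.9672 = 0.1557.
T = exp(−0.1557) = 0.8558.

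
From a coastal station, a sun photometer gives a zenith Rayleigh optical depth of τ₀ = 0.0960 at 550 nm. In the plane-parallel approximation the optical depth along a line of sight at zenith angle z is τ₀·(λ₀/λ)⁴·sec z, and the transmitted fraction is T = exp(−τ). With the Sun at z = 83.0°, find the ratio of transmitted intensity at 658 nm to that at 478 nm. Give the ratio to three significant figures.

Airmass: sec 83.0° = 8.2055.
τ(658 nm) = 0.0960 × (550/658)⁴ × 8.2055 = 0.0960 × 0.4881 × 8.2055 = 0.3845.
τ(478 nm) = 0.0960 × (550/478)⁴ × 8.2055 = 0.0960 × 1.7528 × 8.2055 = 1.3808.
T(658)/T(478) = exp(τ_B − τ_A) = exp(0.9962) = 2.7080.

2.71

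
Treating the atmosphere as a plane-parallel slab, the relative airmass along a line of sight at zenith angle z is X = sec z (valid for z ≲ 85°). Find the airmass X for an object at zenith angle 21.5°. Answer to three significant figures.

X = sec z = 1/cos 21.5° = 1/0.9304 = 1.0748.

1.07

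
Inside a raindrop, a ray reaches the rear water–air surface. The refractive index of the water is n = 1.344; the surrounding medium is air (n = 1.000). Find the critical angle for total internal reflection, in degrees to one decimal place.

48.1°

sin θ_c = n_air / n = 1.000 / 1.344 = 0.7440.
θ_c = arcsin(0.7440) = 48.08°.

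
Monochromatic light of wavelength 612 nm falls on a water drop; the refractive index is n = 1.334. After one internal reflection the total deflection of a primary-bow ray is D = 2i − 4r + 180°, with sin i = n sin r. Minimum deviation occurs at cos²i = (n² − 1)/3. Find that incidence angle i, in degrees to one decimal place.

cos²i = (1.334² − 1)/3 = (1.77956 − 1)/3 = 0.25985.
cos i = 0.50976, so i = 59.352°.

59.4°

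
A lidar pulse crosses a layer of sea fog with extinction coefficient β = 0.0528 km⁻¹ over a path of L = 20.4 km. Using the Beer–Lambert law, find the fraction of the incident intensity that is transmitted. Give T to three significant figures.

0.341

τ = β·L = 0.0528 × 20.4 = 1.0771.
T = exp(−1.0771) = 0.3406.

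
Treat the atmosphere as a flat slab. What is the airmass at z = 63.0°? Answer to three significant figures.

X = sec z = 1/cos 63.0° = 1/0.4540 = 2.2027.

2.20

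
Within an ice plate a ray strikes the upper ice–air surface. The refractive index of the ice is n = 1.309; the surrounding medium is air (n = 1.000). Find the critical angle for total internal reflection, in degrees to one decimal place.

49.8°

sin θ_c = n_air / n = 1.000 / 1.309 = 0.7639.
θ_c = arcsin(0.7639) = 49.81°.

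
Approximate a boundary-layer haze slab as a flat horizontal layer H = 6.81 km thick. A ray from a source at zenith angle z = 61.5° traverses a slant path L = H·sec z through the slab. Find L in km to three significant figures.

sec z = 1/cos 61.5° = 2.0957.
L = 6.81 × 2.0957 = 14.272 km.

14.3 km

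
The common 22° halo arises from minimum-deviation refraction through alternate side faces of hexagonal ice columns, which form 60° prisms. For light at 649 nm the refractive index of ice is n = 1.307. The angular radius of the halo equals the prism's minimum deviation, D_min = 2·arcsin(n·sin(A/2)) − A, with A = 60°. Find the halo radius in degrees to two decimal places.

n·sin(A/2) = 1.307 × sin 30° = 1.307 × 0.5000 = 0.6535.
D_min = 2·arcsin(0.6535) − 60° = 2 × 40.806° − 60° = 21.612°.

21.61°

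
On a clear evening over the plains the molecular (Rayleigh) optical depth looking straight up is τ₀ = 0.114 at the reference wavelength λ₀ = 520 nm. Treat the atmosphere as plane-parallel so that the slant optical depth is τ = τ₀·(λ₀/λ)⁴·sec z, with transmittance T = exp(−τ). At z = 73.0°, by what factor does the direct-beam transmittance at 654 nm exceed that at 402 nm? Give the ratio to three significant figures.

Airmass: sec 73.0° = 3.4203.
τ(654 nm) = 0.114 × (520/654)⁴ × 3.4203 = 0.114 × 0.3997 × 3.4203 = 0.1558.
τ(402 nm) = 0.114 × (520/402)⁴ × 3.4203 = 0.114 × 2.7997 × 3.4203 = 1.0916.
T(654)/T(402) = exp(τ_B − τ_A) = exp(0.9358) = 2.5493.

2.55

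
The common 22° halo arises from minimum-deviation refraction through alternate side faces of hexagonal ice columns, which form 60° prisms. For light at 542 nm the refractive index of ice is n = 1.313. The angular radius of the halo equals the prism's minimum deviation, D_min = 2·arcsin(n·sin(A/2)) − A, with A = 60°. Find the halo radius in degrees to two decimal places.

22.07°

n·sin(A/2) = 1.313 × sin 30° = 1.313 × 0.5000 = 0.6565.
D_min = 2·arcsin(0.6565) − 60° = 2 × 41.033° − 60° = 22.067°.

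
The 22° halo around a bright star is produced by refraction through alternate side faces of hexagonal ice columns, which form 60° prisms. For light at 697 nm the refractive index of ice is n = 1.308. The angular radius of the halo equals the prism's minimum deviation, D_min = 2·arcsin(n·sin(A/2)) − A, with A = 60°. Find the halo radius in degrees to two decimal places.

n·sin(A/2) = 1.308 × sin 30° = 1.308 × 0.5000 = 0.6540.
D_min = 2·arcsin(0.6540) − 60° = 2 × 40.844° − 60° = 21.688°.

21.69°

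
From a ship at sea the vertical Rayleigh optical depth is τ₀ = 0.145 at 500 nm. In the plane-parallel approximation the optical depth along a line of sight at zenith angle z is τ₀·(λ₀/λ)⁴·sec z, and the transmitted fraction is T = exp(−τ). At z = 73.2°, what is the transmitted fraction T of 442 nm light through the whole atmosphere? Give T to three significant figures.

0.440

sec 73.2° = 3.4598.
τ = 0.145 × (500/442)⁴ × 3.4598 = 0.145 × 1.6375 × 3.4598 = 0.8215.
T = exp(−0.8215) = 0.4398.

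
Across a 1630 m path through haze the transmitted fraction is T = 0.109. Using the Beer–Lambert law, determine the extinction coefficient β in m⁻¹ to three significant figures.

Beer–Lambert: T = exp(−βL) ⇒ β = −ln(T)/L = −ln(0.109)/1630 = 2.2164/1630 = 0.00136 m⁻¹.

0.00136 m⁻¹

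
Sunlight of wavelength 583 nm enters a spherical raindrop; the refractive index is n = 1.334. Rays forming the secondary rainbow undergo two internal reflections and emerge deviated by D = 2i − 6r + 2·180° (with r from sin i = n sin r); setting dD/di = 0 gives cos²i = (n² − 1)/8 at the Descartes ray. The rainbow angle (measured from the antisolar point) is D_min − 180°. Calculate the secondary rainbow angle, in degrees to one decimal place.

51.2°

cos²i = (1.77956 − 1)/8 = 0.09744; i = arccos(0.31216) = 71.810°.
sin r = sin 71.810°/1.334 = 0.71217; r = 45.411°.
D_min = 2·71.810° − 6·45.411° + 360° = 231.153°.
Rainbow angle = D_min − 180° = 51.153°.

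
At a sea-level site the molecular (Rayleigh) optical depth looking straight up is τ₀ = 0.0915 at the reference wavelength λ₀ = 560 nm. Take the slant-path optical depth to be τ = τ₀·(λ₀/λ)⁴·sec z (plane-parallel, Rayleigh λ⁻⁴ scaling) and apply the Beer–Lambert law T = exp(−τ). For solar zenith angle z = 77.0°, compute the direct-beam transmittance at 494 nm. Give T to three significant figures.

0.511

sec 77.0° = 4.4454.
τ = 0.0915 × (560/494)⁴ × 4.4454 = 0.0915 × 1.6514 × 4.4454 = 0.6717.
T = exp(−0.6717) = 0.5108.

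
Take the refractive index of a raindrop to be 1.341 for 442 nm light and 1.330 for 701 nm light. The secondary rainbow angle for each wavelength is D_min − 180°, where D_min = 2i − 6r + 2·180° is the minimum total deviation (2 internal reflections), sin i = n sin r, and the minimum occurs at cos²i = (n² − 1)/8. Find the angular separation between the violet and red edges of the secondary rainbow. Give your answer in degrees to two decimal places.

2.86°

At 442 nm (n = 1.341): cos²i = 0.09979 → i = 71.586°, r = 45.034°, D_min = 232.966°, rainbow angle = 52.966°.
At 701 nm (n = 1.330): cos²i = 0.09611 → i = 71.940°, r = 45.630°, D_min = 230.101°, rainbow angle = 50.101°.
Angular width = |52.966° − 50.101°| = 2.865°.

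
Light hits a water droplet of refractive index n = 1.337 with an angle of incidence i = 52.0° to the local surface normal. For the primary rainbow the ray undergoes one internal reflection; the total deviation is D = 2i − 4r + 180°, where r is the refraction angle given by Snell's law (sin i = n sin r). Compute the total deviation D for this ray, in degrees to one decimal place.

139.5°

sin r = sin 52.0° / 1.337 = 0.7880/1.337 = 0.5894; r = 36.11°.
D = 2·52.0° − 4·36.11° + 180° = 104.00° − 144.45° + 180° = 139.55°.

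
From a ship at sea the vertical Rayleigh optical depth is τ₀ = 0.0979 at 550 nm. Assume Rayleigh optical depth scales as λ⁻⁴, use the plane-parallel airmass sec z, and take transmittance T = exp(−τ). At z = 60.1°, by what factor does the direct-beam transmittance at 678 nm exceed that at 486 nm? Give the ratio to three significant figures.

1.27

Airmass: sec 60.1° = 2.0061.
τ(678 nm) = 0.0979 × (550/678)⁴ × 2.0061 = 0.0979 × 0.4330 × 2.0061 = 0.0850.
τ(486 nm) = 0.0979 × (550/486)⁴ × 2.0061 = 0.0979 × 1.6402 × 2.0061 = 0.3221.
T(678)/T(486) = exp(τ_B − τ_A) = exp(0.2371) = 1.2675.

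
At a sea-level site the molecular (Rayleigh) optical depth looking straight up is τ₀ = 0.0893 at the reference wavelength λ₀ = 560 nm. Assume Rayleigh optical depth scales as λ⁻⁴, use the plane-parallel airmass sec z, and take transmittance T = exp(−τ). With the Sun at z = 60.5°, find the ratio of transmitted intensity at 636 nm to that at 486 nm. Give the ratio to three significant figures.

Airmass: sec 60.5° = 2.0308.
τ(636 nm) = 0.0893 × (560/636)⁴ × 2.0308 = 0.0893 × 0.6011 × 2.0308 = 0.1090.
τ(486 nm) = 0.0893 × (560/486)⁴ × 2.0308 = 0.0893 × 1.7628 × 2.0308 = 0.3197.
T(636)/T(486) = exp(τ_B − τ_A) = exp(0.2107) = 1.2345.

1.23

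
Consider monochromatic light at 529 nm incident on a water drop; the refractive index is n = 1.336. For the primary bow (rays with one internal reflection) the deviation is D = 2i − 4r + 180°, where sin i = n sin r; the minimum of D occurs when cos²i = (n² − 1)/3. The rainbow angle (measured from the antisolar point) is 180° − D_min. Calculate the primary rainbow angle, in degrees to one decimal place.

cos²i = (1.78490 − 1)/3 = 0.26163; i = arccos(0.51150) = 59.236°.
sin r = sin 59.236°/1.336 = 0.64318; r = 40.029°.
D_min = 2·59.236° − 4·40.029° + 180° = 138.356°.
Rainbow angle = 180° − D_min = 41.644°.

41.6°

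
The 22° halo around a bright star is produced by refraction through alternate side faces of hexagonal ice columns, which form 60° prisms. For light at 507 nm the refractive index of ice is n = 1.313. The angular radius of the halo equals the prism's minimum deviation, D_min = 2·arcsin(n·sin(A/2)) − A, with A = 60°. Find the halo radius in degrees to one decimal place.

n·sin(A/2) = 1.313 × sin 30° = 1.313 × 0.5000 = 0.6565.
D_min = 2·arcsin(0.6565) − 60° = 2 × 41.033° − 60° = 22.067°.

22.1°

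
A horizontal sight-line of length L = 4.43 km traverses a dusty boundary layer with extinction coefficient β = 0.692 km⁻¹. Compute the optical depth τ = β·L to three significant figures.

τ = β·L = 0.692 × 4.43 = 3.0656.

3.07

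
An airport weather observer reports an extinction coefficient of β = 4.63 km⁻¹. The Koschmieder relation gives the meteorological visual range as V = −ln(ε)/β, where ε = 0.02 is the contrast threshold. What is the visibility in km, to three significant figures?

0.845 km

V = −ln(0.02) / 4.63 = 3.912 / 4.63 = 0.8449 km.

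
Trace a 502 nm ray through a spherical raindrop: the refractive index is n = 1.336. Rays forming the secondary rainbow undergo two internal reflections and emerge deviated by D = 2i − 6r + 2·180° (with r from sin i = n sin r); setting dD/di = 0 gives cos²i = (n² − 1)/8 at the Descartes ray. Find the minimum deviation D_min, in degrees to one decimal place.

cos²i = (1.78490 − 1)/8 = 0.09811; i = arccos(0.31323) = 71.746°.
sin r = sin 71.746°/1.336 = 0.71084; r = 45.303°.
D_min = 2·71.746° − 6·45.303° + 360° = 231.674°.

231.7°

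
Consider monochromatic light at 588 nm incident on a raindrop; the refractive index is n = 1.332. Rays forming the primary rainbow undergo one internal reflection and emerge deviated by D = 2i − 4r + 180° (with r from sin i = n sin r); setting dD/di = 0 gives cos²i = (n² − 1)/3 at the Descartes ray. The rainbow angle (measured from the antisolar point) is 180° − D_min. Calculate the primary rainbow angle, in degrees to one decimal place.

42.2°

cos²i = (1.77422 − 1)/3 = 0.25807; i = arccos(0.50801) = 59.469°.
sin r = sin 59.469°/1.332 = 0.64666; r = 40.290°.
D_min = 2·59.469° − 4·40.290° + 180° = 137.776°.
Rainbow angle = 180° − D_min = 42.224°.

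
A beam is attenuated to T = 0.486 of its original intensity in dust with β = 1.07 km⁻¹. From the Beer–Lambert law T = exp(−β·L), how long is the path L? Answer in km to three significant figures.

0.674 km

Beer–Lambert: T = exp(−βL) ⇒ L = −ln(T)/β = −ln(0.486)/1.07 = 0.7215/1.07 = 0.6743 km.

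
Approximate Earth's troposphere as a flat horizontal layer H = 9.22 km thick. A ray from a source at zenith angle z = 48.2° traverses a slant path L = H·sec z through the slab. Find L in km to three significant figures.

13.8 km

sec z = 1/cos 48.2° = 1.5003.
L = 9.22 × 1.5003 = 13.833 km.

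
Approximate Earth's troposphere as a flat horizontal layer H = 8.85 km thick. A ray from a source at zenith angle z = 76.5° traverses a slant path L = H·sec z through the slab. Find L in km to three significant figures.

sec z = 1/cos 76.5° = 4.2837.
L = 8.85 × 4.2837 = 37.910 km.

37.9 km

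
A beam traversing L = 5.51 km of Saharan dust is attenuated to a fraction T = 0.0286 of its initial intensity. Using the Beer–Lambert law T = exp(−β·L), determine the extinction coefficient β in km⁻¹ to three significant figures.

0.645 km⁻¹

Beer–Lambert: T = exp(−βL) ⇒ β = −ln(T)/L = −ln(0.0286)/5.51 = 3.5543/5.51 = 0.6451 km⁻¹.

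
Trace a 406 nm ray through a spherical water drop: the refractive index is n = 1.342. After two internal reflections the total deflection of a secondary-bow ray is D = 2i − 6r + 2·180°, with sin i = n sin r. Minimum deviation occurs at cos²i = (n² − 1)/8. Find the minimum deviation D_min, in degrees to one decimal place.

233.2°

cos²i = (1.80096 − 1)/8 = 0.10012; i = arccos(0.31642) = 71.554°.
sin r = sin 71.554°/1.342 = 0.70687; r = 44.981°.
D_min = 2·71.554° − 6·44.981° + 360° = 233.222°.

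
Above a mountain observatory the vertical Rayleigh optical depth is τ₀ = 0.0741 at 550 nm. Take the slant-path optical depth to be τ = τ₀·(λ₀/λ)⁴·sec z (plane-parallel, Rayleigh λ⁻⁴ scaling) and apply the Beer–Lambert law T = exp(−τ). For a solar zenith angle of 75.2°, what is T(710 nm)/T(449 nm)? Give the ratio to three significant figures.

Airmass: sec 75.2° = 3.9147.
τ(710 nm) = 0.0741 × (550/710)⁴ × 3.9147 = 0.0741 × 0.3601 × 3.9147 = 0.1045.
τ(449 nm) = 0.0741 × (550/449)⁴ × 3.9147 = 0.0741 × 2.2515 × 3.9147 = 0.6531.
T(710)/T(449) = exp(τ_B − τ_A) = exp(0.5487) = 1.7309.

1.73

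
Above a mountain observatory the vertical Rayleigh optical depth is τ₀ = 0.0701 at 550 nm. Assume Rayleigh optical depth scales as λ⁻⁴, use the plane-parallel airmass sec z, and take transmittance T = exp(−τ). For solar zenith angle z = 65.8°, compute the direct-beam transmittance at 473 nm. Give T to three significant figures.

0.732

sec 65.8° = 2.4395.
τ = 0.0701 × (550/473)⁴ × 2.4395 = 0.0701 × 1.8281 × 2.4395 = 0.3126.
T = exp(−0.3126) = 0.7315.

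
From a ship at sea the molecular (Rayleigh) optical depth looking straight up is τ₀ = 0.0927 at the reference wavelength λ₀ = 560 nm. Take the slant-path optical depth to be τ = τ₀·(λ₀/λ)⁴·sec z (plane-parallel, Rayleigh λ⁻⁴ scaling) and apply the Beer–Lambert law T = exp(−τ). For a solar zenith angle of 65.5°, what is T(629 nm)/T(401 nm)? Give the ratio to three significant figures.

Airmass: sec 65.5° = 2.4114.
τ(629 nm) = 0.0927 × (560/629)⁴ × 2.4114 = 0.0927 × 0.6283 × 2.4114 = 0.1404.
τ(401 nm) = 0.0927 × (560/401)⁴ × 2.4114 = 0.0927 × 3.8034 × 2.4114 = 0.8502.
T(629)/T(401) = exp(τ_B − τ_A) = exp(0.7098) = 2.0335.

2.03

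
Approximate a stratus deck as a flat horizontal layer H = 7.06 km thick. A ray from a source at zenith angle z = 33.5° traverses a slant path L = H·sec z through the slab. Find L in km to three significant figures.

sec z = 1/cos 33.5° = 1.1992.
L = 7.06 × 1.1992 = 8.466 km.

8.47 km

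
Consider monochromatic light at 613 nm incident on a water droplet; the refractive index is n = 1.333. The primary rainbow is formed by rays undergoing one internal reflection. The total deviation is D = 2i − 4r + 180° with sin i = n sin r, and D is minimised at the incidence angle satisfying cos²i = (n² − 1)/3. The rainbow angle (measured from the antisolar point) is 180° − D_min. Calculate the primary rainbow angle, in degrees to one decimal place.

42.1°

cos²i = (1.77689 − 1)/3 = 0.25896; i = arccos(0.50888) = 59.410°.
sin r = sin 59.410°/1.333 = 0.64579; r = 40.225°.
D_min = 2·59.410° − 4·40.225° + 180° = 137.922°.
Rainbow angle = 180° − D_min = 42.078°.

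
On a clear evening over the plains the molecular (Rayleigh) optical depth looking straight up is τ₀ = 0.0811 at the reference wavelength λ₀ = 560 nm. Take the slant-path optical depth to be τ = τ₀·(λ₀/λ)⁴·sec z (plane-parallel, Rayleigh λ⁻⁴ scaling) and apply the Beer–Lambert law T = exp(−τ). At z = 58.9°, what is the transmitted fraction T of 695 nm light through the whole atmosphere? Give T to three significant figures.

0.936

sec 58.9° = 1.9360.
τ = 0.0811 × (560/695)⁴ × 1.9360 = 0.0811 × 0.4215 × 1.9360 = 0.0662.
T = exp(−0.0662) = 0.9360.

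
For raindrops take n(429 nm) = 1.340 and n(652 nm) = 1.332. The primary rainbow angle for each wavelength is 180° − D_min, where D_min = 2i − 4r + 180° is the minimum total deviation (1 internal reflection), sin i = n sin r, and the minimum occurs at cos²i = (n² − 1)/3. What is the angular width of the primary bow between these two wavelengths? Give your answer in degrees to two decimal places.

1.15°

At 429 nm (n = 1.340): cos²i = 0.26520 → i = 59.004°, r = 39.770°, D_min = 138.929°, rainbow angle = 41.071°.
At 652 nm (n = 1.332): cos²i = 0.25807 → i = 59.469°, r = 40.290°, D_min = 137.776°, rainbow angle = 42.224°.
Angular width = |41.071° − 42.224°| = 1.153°.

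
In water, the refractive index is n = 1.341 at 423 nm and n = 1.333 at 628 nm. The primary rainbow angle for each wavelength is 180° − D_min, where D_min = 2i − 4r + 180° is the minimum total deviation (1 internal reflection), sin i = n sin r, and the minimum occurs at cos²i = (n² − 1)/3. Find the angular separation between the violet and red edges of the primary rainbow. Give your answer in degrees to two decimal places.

1.15°

At 423 nm (n = 1.341): cos²i = 0.26609 → i = 58.946°, r = 39.705°, D_min = 139.071°, rainbow angle = 40.929°.
At 628 nm (n = 1.333): cos²i = 0.25896 → i = 59.410°, r = 40.225°, D_min = 137.922°, rainbow angle = 42.078°.
Angular width = |40.929° − 42.078°| = 1.149°.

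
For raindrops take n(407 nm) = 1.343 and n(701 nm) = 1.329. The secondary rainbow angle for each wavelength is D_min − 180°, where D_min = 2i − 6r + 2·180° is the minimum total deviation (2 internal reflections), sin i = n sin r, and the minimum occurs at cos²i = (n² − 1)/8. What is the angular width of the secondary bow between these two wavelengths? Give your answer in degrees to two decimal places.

At 407 nm (n = 1.343): cos²i = 0.10046 → i = 71.522°, r = 44.928°, D_min = 233.478°, rainbow angle = 53.478°.
At 701 nm (n = 1.329): cos²i = 0.09578 → i = 71.972°, r = 45.685°, D_min = 229.837°, rainbow angle = 49.837°.
Angular width = |53.478° − 49.837°| = 3.641°.

3.64°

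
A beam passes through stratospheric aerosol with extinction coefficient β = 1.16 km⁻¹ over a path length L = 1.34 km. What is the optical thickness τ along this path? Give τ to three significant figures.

1.55

τ = β·L = 1.16 × 1.34 = 1.5544.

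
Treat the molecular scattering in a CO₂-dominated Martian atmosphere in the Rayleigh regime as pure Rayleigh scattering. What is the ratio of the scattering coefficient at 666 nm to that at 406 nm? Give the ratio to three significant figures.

0.138

Rayleigh scattering ∝ λ⁻⁴, so the ratio of coefficients is the inverse fourth power of the wavelength ratio.
σ(666)/σ(406) = (406/666)⁴ = (0.6096)⁴ = 0.1381.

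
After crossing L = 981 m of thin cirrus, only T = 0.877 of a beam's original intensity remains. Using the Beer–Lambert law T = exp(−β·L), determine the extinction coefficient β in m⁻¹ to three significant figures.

0.000134 m⁻¹

Beer–Lambert: T = exp(−βL) ⇒ β = −ln(T)/L = −ln(0.877)/981 = 0.1312/981 = 0.0001338 m⁻¹.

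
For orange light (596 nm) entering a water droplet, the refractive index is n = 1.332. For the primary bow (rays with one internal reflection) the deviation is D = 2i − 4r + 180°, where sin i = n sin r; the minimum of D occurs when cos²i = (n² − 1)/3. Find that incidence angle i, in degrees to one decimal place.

59.5°

cos²i = (1.332² − 1)/3 = (1.77422 − 1)/3 = 0.25807.
cos i = 0.50801, so i = 59.469°.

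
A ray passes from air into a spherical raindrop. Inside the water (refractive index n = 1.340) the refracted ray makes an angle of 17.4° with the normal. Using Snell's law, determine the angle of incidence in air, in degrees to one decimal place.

23.6°

Snell: sin θ_i = n · sin θ_r = 1.340 × sin 17.4° = 1.340 × 0.2990 = 0.4007.
θ_i = arcsin(0.4007) = 23.62°.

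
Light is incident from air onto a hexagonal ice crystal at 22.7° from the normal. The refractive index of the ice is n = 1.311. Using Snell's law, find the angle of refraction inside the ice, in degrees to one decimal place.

Snell: sin θ_r = sin θ_i / n = sin 22.7° / 1.311 = 0.3859 / 1.311 = 0.2944.
θ_r = arcsin(0.2944) = 17.12°.

17.1°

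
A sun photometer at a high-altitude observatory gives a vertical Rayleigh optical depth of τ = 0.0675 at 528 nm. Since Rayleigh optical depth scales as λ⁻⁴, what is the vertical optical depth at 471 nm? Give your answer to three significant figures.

τ(471 nm) = τ(528 nm) × (528/471)⁴ = 0.0675 × (1.1210)⁴ = 0.0675 × 1.5793 = 0.1066.

0.107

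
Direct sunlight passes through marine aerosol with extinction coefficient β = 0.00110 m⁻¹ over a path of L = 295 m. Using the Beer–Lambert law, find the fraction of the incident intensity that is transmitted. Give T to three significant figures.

0.723

τ = β·L = 0.00110 × 295 = 0.3245.
T = exp(−0.3245) = 0.7229.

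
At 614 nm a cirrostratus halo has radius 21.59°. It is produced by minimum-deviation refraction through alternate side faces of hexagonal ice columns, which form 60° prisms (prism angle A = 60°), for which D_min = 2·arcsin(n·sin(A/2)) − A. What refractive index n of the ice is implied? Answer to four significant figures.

Rearranging: n = sin((D_min + A)/2) / sin(A/2).
(D_min + A)/2 = (21.59° + 60°)/2 = 40.795°.
n = sin 40.795° / sin 30° = 0.6534 / 0.5000 = 1.3067.

1.307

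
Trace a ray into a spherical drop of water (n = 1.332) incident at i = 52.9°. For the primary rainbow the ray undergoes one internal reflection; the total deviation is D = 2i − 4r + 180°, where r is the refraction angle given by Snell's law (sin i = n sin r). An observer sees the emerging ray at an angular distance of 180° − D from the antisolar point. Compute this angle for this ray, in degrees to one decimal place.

41.3°

sin r = sin 52.9° / 1.332 = 0.7976/1.332 = 0.5988; r = 36.78°.
D = 2·52.9° − 4·36.78° + 180° = 105.80° − 147.13° + 180° = 138.67°.
Angle from antisolar point = 180° − D = 41.33°.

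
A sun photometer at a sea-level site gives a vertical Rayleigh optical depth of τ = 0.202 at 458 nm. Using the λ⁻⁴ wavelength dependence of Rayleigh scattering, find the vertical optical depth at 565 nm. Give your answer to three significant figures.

0.0872

τ(565 nm) = τ(458 nm) × (458/565)⁴ = 0.202 × (0.8106)⁴ = 0.202 × 0.4318 = 0.0872.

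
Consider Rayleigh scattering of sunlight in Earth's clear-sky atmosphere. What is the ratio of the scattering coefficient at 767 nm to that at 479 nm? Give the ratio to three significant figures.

Rayleigh scattering ∝ λ⁻⁴, so the ratio of coefficients is the inverse fourth power of the wavelength ratio.
σ(767)/σ(479) = (479/767)⁴ = (0.6245)⁴ = 0.1521.

0.152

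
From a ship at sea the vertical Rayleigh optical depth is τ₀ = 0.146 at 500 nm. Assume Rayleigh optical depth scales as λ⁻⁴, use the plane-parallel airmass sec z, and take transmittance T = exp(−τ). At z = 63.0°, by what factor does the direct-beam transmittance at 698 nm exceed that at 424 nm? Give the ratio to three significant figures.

Airmass: sec 63.0° = 2.2027.
τ(698 nm) = 0.146 × (500/698)⁴ × 2.2027 = 0.146 × 0.2633 × 2.2027 = 0.0847.
τ(424 nm) = 0.146 × (500/424)⁴ × 2.2027 = 0.146 × 1.9338 × 2.2027 = 0.6219.
T(698)/T(424) = exp(τ_B − τ_A) = exp(0.5372) = 1.7113.

1.71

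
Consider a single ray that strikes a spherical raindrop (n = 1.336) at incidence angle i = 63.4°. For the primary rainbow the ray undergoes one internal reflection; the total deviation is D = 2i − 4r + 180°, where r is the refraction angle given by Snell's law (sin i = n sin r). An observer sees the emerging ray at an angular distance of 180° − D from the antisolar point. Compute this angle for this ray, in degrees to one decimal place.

41.2°

sin r = sin 63.4° / 1.336 = 0.8942/1.336 = 0.6693; r = 42.01°.
D = 2·63.4° − 4·42.01° + 180° = 126.80° − 168.05° + 180° = 138.75°.
Angle from antisolar point = 180° − D = 41.25°.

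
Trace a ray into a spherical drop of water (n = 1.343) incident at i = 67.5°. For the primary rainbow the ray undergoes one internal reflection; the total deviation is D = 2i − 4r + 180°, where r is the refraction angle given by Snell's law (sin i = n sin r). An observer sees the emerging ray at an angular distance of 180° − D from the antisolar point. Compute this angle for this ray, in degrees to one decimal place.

38.9°

sin r = sin 67.5° / 1.343 = 0.9239/1.343 = 0.6879; r = 43.47°.
D = 2·67.5° − 4·43.47° + 180° = 135.00° − 173.86° + 180° = 141.14°.
Angle from antisolar point = 180° − D = 38.86°.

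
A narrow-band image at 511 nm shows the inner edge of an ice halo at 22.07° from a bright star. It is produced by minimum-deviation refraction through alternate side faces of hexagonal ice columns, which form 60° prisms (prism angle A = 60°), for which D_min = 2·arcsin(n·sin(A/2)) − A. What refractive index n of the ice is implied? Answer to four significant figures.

1.313

Rearranging: n = sin((D_min + A)/2) / sin(A/2).
(D_min + A)/2 = (22.07° + 60°)/2 = 41.035°.
n = sin 41.035° / sin 30° = 0.6565 / 0.5000 = 1.3130.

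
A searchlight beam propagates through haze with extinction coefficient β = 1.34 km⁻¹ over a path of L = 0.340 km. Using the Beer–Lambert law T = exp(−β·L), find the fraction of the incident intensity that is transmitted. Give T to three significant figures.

0.634

τ = β·L = 1.34 × 0.340 = 0.4556.
T = exp(−0.4556) = 0.6341.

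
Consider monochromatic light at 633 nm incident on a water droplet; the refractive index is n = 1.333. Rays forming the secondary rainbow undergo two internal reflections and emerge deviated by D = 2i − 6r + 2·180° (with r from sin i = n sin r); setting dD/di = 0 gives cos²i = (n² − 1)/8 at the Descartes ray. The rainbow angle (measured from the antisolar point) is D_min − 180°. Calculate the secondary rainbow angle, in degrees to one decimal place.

cos²i = (1.77689 − 1)/8 = 0.09711; i = arccos(0.31163) = 71.843°.
sin r = sin 71.843°/1.333 = 0.71283; r = 45.466°.
D_min = 2·71.843° − 6·45.466° + 360° = 230.891°.
Rainbow angle = D_min − 180° = 50.891°.

50.9°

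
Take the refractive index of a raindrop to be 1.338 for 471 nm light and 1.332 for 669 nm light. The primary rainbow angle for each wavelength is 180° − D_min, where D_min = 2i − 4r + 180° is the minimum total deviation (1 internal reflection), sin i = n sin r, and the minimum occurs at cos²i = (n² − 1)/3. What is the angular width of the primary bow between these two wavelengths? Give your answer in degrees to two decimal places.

0.87°

At 471 nm (n = 1.338): cos²i = 0.26341 → i = 59.120°, r = 39.899°, D_min = 138.643°, rainbow angle = 41.357°.
At 669 nm (n = 1.332): cos²i = 0.25807 → i = 59.469°, r = 40.290°, D_min = 137.776°, rainbow angle = 42.224°.
Angular width = |41.357° − 42.224°| = 0.867°.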